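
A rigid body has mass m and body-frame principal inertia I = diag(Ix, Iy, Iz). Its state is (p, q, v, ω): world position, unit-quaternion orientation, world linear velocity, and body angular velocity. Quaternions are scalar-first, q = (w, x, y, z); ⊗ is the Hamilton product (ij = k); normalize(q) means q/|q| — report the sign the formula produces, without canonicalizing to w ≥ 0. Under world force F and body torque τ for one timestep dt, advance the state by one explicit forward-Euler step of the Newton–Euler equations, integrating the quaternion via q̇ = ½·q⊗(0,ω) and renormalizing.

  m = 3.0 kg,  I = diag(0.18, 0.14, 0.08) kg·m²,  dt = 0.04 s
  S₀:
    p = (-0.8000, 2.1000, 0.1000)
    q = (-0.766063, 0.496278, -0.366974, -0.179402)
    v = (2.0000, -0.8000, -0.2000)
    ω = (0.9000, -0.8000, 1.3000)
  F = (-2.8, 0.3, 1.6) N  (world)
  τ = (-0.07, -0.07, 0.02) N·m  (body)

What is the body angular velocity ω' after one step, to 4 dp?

α = I⁻¹(τ − ω×Iω) = (-0.7356, -1.3357, -0.1100)
ω' = ω + α·dt = (0.8706, -0.8534, 1.2956)

ω' = (0.8706, -0.8534, 1.2956)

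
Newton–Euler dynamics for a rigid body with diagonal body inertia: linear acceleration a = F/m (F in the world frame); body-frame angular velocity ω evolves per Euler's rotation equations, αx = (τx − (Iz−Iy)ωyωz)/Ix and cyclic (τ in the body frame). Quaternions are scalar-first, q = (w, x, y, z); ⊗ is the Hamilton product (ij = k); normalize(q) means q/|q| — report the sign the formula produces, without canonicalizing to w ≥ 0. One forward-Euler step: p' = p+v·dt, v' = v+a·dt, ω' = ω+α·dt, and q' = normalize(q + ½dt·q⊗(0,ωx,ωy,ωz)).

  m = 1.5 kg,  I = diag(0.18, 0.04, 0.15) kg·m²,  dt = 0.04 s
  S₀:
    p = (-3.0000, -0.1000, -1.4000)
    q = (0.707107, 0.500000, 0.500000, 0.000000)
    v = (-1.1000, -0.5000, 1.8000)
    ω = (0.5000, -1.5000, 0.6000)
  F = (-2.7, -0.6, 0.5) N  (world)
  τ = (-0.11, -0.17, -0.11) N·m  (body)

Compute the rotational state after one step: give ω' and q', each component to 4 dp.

gyro term ω×Iω = (-0.0990, 0.0090, 0.1050)
angular accel α = (-0.0611, -4.4750, -1.4333)
new body rate ω' = (0.4976, -1.6790, 0.5427)
q⊗(0,ω) = (0.5000000, 0.6535535, -1.3606605, -0.5757358)
updated quaternion q' = (0.7167, 0.5128, 0.4725, -0.0115)

ω' = (0.4976, -1.6790, 0.5427)
q' = (0.7167, 0.5128, 0.4725, -0.0115)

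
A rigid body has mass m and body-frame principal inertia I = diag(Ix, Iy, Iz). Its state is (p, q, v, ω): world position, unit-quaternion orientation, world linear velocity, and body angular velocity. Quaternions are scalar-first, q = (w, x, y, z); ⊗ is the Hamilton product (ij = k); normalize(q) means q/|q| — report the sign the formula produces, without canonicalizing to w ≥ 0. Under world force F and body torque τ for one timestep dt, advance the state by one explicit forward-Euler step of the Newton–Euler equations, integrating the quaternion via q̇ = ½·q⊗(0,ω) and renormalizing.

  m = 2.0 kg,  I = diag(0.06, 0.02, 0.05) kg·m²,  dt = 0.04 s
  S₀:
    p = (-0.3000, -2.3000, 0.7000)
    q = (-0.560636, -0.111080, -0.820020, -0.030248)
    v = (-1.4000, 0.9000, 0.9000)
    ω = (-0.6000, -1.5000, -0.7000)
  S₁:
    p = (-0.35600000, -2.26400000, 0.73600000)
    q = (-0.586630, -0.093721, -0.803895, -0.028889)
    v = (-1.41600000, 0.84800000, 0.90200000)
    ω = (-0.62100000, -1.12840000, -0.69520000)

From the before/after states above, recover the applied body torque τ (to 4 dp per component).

τ = (0.0000, 0.1900, -0.0300)

rate change Δω = (-0.02100000, 0.37160000, 0.00480000)
precession coupling = (0.0315, 0.0042, -0.0360)
applied torque τ = (0.0000, 0.1900, -0.0300)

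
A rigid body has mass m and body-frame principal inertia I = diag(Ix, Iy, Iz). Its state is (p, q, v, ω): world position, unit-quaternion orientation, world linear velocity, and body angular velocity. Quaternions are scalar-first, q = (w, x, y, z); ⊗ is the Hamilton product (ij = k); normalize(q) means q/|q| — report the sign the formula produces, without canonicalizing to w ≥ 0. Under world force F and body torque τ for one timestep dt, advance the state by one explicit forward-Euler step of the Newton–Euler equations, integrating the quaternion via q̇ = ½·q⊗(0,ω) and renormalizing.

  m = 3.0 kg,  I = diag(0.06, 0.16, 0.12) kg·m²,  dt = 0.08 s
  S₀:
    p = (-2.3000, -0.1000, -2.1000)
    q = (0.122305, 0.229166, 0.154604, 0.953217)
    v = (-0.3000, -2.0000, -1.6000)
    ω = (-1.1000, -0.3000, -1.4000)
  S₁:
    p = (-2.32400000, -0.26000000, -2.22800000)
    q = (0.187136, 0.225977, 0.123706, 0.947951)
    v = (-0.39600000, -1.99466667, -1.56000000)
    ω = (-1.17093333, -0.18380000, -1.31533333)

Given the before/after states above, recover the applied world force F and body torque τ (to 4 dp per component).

rate change Δω = (-0.07093333, 0.11620000, 0.08466667)
applied torque τ = (-0.0700, 0.1400, 0.1600)
v₁ − v₀ = (-0.09600000, 0.00533333, 0.04000000)
m·(v₁−v₀)/dt = (-3.6000, 0.2000, 1.5000)

F = (-3.6000, 0.2000, 1.5000)
τ = (-0.0700, 0.1400, 0.1600)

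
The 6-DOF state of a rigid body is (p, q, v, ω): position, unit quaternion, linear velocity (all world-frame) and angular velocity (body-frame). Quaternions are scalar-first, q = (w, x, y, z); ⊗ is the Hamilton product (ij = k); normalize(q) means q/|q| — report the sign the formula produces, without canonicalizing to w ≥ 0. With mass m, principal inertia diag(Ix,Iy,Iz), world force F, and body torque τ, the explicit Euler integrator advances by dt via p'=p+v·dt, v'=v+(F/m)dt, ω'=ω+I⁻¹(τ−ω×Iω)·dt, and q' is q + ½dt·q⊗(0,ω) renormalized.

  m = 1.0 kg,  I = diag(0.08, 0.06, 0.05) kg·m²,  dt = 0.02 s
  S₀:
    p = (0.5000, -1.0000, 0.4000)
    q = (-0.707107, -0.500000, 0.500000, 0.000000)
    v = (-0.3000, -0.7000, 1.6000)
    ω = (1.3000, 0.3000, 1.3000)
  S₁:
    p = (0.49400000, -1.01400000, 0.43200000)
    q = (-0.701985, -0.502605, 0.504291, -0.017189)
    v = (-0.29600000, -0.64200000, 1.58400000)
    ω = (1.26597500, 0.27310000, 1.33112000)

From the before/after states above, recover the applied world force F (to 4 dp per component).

F = (0.2000, 2.9000, -0.8000)

Δv = v₁−v₀ = (0.00400000, 0.05800000, -0.01600000)
applied force F = (0.2000, 2.9000, -0.8000)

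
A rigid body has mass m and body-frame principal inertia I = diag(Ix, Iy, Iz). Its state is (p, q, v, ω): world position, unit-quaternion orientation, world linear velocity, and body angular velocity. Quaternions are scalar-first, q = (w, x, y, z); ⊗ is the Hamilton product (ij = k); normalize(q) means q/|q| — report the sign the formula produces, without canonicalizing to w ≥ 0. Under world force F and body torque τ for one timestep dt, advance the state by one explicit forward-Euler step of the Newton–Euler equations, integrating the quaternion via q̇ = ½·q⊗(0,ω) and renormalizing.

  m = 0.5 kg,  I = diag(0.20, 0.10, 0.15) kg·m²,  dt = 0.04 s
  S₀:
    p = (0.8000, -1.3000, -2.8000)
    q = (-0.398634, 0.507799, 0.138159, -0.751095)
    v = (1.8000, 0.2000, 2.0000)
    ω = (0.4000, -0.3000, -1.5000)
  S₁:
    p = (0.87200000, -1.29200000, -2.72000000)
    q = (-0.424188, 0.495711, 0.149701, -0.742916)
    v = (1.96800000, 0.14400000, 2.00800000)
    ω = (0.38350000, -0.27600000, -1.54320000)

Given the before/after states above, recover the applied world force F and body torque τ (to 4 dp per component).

velocity change Δv = (0.16800000, -0.05600000, 0.00800000)
applied force F = (2.1000, -0.7000, 0.1000)
rate change Δω = (-0.01650000, 0.02400000, -0.04320000)
gyro term ω₀×Iω₀ = (0.0225, -0.0300, 0.0120)
I·α + gyro = (-0.0600, 0.0300, -0.1500)

F = (2.1000, -0.7000, 0.1000)
τ = (-0.0600, 0.0300, -0.1500)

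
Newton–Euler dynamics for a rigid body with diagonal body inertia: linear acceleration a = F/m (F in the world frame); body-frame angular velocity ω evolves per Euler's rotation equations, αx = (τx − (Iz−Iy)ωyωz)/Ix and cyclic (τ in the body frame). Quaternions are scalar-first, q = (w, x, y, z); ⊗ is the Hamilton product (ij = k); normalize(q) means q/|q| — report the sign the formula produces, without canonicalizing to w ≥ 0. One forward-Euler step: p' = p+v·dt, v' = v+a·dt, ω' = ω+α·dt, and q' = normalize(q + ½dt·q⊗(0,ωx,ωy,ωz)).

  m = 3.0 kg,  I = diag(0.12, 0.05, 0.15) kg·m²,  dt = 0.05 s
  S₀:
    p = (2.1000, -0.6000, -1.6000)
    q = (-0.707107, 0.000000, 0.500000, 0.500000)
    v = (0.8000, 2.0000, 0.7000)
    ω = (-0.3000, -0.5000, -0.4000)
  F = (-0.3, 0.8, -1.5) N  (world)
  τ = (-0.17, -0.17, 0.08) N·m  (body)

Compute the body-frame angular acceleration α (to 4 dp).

ω×(Iω) gyroscopic = (0.0200, -0.0036, -0.0105)
(τ − ω×Iω)/I = (-1.5833, -3.3280, 0.6033)

α = (-1.5833, -3.3280, 0.6033)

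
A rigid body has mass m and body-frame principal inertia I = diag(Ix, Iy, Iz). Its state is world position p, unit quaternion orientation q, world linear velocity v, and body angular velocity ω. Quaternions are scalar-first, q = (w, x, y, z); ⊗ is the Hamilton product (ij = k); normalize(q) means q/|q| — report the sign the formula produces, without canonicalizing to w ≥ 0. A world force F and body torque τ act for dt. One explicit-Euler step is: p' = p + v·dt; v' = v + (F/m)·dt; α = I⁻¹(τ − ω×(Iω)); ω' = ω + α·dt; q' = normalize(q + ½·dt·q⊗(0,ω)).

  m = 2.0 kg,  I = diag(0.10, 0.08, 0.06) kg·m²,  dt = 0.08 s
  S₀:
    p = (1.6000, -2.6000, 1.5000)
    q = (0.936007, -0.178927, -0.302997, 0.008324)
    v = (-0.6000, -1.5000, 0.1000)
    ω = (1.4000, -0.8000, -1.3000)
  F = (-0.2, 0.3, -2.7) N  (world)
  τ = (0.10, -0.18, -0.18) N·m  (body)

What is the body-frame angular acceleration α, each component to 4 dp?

ω×(Iω) gyroscopic = (-0.0208, -0.0728, 0.0224)
(τ − ω×Iω)/I = (1.2080, -1.3400, -3.3733)

α = (1.2080, -1.3400, -3.3733)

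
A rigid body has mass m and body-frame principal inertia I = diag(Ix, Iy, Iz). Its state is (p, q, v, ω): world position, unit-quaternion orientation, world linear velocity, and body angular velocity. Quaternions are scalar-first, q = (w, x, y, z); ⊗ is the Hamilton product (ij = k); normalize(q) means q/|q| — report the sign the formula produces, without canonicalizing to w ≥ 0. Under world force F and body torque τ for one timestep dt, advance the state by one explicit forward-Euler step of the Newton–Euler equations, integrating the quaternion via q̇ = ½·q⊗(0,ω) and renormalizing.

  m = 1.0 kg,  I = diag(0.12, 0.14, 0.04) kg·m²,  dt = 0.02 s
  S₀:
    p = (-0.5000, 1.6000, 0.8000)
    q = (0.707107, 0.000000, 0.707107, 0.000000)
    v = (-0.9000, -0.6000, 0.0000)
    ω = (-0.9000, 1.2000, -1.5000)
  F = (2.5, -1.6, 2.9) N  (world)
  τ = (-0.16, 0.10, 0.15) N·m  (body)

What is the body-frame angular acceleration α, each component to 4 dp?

α = (-2.8333, -0.0571, 4.2900)

ω×(Iω) gyroscopic = (0.1800, 0.1080, -0.0216)
angular accel α = (-2.8333, -0.0571, 4.2900)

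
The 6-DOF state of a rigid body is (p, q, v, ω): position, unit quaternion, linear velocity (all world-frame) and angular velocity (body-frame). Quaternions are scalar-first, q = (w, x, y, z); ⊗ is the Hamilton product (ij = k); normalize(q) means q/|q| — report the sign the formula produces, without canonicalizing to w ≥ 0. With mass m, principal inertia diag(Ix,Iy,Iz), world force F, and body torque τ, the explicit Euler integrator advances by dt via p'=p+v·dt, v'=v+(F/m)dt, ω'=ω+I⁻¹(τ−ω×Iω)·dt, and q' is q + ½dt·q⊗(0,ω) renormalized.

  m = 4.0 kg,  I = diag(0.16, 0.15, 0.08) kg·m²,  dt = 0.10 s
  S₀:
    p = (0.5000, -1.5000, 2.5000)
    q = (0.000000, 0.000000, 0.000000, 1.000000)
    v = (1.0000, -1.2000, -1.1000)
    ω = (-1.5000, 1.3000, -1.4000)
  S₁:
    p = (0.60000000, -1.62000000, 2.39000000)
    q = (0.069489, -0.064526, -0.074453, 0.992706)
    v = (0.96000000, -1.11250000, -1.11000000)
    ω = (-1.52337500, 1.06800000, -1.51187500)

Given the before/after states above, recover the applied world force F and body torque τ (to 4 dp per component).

velocity change Δv = (-0.04000000, 0.08750000, -0.01000000)
applied force F = (-1.6000, 3.5000, -0.4000)
rate change Δω = (-0.02337500, -0.23200000, -0.11187500)
gyro term ω₀×Iω₀ = (0.1274, 0.1680, 0.0195)
I·α + gyro = (0.0900, -0.1800, -0.0700)

F = (-1.6000, 3.5000, -0.4000)
τ = (0.0900, -0.1800, -0.0700)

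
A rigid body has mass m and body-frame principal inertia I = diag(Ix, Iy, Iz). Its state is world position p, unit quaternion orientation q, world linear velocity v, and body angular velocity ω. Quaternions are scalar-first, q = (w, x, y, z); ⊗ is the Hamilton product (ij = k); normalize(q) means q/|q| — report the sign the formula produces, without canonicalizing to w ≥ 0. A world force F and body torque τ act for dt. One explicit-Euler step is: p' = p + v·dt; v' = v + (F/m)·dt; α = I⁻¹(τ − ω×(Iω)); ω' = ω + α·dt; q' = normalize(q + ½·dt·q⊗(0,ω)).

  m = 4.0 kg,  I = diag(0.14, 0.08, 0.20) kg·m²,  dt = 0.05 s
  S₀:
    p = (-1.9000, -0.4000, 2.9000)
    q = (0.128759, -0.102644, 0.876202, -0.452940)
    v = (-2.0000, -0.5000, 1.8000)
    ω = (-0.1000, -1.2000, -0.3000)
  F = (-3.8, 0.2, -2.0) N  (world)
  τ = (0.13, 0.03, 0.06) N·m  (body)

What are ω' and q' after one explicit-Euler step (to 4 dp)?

gyro term ω×Iω = (0.0432, -0.0018, -0.0072)
α = I⁻¹(τ − ω×Iω) = (0.6200, 0.3975, 0.3360)
ω + α·dt = (-0.0690, -1.1801, -0.2832)
Hamilton product q⊗(0,ω) = (0.9052960, -0.8192645, -0.1400100, 0.1721653)
q' = normalize(q + ½dt·q⊗(0,ω)) = (0.1513, -0.1231, 0.8723, -0.4484)

ω' = (-0.0690, -1.1801, -0.2832)
q' = (0.1513, -0.1231, 0.8723, -0.4484)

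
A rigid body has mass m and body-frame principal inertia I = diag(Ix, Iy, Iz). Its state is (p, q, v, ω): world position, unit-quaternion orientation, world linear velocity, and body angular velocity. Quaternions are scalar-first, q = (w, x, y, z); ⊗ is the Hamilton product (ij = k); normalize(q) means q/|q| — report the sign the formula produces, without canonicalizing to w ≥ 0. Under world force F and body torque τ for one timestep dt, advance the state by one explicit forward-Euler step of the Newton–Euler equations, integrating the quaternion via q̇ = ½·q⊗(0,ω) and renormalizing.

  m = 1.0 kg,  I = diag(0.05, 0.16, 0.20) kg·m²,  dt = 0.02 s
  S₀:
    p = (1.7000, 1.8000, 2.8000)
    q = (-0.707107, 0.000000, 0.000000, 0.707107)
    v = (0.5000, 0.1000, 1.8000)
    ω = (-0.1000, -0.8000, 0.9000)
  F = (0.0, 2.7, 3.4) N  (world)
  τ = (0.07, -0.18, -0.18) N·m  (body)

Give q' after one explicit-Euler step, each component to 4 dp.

q' = (-0.7134, 0.0064, 0.0049, 0.7007)

2q̇ = q⊗(0,ω) = (-0.6363963, 0.6363963, 0.4949749, -0.6363963)
q' = normalize(q + ½dt·q⊗(0,ω)) = (-0.7134, 0.0064, 0.0049, 0.7007)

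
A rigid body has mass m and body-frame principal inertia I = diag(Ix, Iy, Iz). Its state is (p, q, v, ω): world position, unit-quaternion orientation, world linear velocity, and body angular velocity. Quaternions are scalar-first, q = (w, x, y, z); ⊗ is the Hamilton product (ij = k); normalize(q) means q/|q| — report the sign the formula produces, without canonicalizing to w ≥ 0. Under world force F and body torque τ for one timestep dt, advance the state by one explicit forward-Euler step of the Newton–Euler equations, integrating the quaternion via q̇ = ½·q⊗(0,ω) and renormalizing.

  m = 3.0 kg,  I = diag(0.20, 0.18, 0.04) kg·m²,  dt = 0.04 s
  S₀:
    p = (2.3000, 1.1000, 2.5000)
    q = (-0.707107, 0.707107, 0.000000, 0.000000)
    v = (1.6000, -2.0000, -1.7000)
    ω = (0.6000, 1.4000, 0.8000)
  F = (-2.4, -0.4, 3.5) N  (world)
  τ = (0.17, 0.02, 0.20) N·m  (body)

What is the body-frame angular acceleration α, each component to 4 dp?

gyro term ω×Iω = (-0.1568, 0.0768, -0.0168)
angular accel α = (1.6340, -0.3156, 5.4200)

α = (1.6340, -0.3156, 5.4200)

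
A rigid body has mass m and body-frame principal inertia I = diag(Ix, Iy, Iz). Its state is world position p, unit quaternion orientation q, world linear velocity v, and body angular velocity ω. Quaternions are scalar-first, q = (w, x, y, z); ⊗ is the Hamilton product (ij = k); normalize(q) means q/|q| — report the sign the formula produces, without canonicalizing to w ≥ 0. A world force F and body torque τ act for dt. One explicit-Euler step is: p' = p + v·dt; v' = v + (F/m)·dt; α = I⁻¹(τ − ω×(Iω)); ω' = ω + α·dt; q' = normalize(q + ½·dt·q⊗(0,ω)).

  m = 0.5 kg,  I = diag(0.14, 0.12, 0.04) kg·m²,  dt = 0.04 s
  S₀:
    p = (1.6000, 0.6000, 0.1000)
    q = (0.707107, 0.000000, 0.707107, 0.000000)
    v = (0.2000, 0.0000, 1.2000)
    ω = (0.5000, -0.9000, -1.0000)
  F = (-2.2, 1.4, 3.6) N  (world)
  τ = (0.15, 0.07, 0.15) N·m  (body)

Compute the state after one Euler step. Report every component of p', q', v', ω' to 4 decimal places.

p' = p + v·dt = (1.6080, 0.6000, 0.1480)
v + (F/m)dt = (0.0240, 0.1120, 1.4880)
precession coupling ω×(Iω) = (-0.0720, -0.0500, 0.0090)
α = I⁻¹(τ − ω×Iω) = (1.5857, 1.0000, 3.5250)
ω' = ω + α·dt = (0.5634, -0.8600, -0.8590)
Hamilton product q⊗(0,ω) = (0.6363963, -0.3535535, -0.6363963, -1.0606605)
q + ½dt·q⊗(0,ω), renormalized = (0.7195, -0.0071, 0.6941, -0.0212)

p' = (1.6080, 0.6000, 0.1480)
q' = (0.7195, -0.0071, 0.6941, -0.0212)
v' = (0.0240, 0.1120, 1.4880)
ω' = (0.5634, -0.8600, -0.8590)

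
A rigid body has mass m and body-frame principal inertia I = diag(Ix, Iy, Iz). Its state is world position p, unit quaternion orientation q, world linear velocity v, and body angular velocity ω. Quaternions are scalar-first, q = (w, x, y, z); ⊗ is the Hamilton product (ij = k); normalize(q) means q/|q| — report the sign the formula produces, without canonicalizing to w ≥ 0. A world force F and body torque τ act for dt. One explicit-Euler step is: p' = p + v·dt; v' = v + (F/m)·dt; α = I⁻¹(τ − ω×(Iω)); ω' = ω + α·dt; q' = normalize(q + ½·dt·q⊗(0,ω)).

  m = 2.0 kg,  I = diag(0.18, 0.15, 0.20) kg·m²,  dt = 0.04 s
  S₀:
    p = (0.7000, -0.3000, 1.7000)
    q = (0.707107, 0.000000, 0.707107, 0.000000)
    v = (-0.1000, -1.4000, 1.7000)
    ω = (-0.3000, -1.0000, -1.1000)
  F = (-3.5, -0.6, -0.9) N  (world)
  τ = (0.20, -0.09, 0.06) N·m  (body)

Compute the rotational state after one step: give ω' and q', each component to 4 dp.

precession coupling ω×(Iω) = (0.0550, -0.0066, -0.0090)
(τ − ω×Iω)/I = (0.8056, -0.5560, 0.3450)
new body rate ω' = (-0.2678, -1.0222, -1.0862)
q⊗(0,ω) = (0.7071070, -0.9899498, -0.7071070, -0.5656856)
q + ½dt·q⊗(0,ω), renormalized = (0.7209, -0.0198, 0.6926, -0.0113)

ω' = (-0.2678, -1.0222, -1.0862)
q' = (0.7209, -0.0198, 0.6926, -0.0113)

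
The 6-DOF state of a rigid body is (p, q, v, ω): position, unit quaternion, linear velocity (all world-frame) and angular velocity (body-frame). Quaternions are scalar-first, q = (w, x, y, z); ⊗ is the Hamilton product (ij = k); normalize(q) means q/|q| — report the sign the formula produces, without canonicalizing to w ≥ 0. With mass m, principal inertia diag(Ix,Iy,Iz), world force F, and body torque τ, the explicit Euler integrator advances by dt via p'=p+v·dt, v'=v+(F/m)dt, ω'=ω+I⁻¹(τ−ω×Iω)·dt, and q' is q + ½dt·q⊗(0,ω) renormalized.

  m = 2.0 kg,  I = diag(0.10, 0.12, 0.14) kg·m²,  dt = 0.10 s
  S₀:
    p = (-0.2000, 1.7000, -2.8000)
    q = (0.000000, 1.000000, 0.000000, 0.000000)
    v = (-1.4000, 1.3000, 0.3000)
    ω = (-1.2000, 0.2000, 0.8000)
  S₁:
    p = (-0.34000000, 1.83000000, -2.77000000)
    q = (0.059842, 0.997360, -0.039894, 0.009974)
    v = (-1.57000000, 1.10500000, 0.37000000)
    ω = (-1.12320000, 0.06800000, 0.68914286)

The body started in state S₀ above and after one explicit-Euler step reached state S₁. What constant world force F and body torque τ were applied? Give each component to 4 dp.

F = (-3.4000, -3.9000, 1.4000)
τ = (0.0800, -0.1200, -0.1600)

Δv = v₁−v₀ = (-0.17000000, -0.19500000, 0.07000000)
F = m·Δv/dt = (-3.4000, -3.9000, 1.4000)
Δω = ω₁−ω₀ = (0.07680000, -0.13200000, -0.11085714)
ω₀×(Iω₀) = (0.0032, 0.0384, -0.0048)
I·α + gyro = (0.0800, -0.1200, -0.1600)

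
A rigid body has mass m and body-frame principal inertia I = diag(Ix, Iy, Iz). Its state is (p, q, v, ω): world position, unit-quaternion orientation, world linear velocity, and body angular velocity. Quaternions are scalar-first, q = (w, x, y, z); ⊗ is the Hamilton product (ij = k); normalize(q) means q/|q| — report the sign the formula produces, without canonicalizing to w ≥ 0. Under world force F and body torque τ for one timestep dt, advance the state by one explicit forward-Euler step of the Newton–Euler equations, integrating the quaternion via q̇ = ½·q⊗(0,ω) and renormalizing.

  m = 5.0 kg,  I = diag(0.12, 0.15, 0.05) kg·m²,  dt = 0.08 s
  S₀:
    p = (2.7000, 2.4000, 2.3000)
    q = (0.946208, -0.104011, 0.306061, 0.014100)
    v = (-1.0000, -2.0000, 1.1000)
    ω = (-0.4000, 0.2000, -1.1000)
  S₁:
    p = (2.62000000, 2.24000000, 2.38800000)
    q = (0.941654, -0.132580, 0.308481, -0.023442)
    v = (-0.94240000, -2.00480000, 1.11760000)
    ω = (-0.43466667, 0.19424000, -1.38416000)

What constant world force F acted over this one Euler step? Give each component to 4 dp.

Δv = v₁−v₀ = (0.05760000, -0.00480000, 0.01760000)
F = m·Δv/dt = (3.6000, -0.3000, 1.1000)

F = (3.6000, -0.3000, 1.1000)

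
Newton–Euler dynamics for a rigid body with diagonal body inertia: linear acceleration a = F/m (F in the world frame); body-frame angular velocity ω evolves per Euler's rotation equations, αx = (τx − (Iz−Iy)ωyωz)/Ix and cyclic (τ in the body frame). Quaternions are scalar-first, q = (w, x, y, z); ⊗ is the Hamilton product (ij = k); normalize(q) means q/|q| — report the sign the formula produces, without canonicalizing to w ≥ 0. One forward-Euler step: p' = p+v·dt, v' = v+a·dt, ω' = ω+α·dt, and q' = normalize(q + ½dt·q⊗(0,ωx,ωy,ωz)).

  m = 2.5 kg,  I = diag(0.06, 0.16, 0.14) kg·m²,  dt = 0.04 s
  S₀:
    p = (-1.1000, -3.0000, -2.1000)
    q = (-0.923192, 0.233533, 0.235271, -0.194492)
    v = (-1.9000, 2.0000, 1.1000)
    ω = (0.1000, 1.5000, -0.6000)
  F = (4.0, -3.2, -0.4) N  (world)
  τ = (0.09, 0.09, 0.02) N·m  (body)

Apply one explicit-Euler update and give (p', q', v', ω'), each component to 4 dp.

p' = (-1.1760, -2.9200, -2.0560)
q' = (-0.9326, 0.2346, 0.2099, -0.1768)
v' = (-1.8360, 1.9488, 1.0936)
ω' = (0.1480, 1.5213, -0.5986)

a = F/m = (1.6000, -1.2800, -0.1600)
p + v·dt = (-1.1760, -2.9200, -2.0560)
v + (F/m)dt = (-1.8360, 1.9488, 1.0936)
(τ − ω×Iω)/I = (1.2000, 0.5325, 0.0357)
ω + α·dt = (0.1480, 1.5213, -0.5986)
Hamilton product q⊗(0,ω) = (-0.4929550, 0.0582562, -1.2641174, 0.8806876)
q' = normalize(q + ½dt·q⊗(0,ω)) = (-0.9326, 0.2346, 0.2099, -0.1768)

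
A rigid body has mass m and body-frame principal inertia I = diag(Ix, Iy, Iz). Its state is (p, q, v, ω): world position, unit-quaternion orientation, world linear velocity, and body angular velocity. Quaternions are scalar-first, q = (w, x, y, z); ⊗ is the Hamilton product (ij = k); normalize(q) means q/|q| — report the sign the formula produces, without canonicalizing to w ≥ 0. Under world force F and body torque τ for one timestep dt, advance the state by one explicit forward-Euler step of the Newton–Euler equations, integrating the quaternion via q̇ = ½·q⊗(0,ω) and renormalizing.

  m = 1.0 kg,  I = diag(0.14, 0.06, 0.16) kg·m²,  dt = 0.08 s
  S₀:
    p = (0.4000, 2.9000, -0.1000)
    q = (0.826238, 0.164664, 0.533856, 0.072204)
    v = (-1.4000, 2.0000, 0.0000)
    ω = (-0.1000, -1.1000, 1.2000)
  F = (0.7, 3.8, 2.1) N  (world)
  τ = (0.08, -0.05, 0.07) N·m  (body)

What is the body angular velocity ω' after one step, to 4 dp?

ω' = (0.0211, -1.1699, 1.2394)

ω×(Iω) gyroscopic = (-0.1320, 0.0024, -0.0088)
angular accel α = (1.5143, -0.8733, 0.4925)
new body rate ω' = (0.0211, -1.1699, 1.2394)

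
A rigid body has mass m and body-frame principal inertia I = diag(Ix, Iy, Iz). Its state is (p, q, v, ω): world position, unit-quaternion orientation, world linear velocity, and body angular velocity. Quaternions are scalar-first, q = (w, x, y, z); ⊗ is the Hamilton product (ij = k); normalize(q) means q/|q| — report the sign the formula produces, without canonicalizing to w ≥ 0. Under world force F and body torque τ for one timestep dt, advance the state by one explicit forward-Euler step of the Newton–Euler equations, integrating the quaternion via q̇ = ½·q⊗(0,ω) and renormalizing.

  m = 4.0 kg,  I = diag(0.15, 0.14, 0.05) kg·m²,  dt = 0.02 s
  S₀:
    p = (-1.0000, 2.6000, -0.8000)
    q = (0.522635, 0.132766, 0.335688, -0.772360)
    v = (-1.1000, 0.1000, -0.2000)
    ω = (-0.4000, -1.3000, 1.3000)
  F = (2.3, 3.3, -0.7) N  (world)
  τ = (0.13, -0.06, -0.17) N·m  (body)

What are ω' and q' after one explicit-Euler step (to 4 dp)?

ω' = (-0.4029, -1.3011, 1.2341)
q' = (0.5375, 0.1250, 0.3302, -0.7658)

angular accel α = (-0.1473, -0.0571, -3.2960)
ω + α·dt = (-0.4029, -1.3011, 1.2341)
Hamilton product q⊗(0,ω) = (1.4935688, -0.7767276, -0.5430773, 0.6411049)
q + ½dt·q⊗(0,ω), renormalized = (0.5375, 0.1250, 0.3302, -0.7658)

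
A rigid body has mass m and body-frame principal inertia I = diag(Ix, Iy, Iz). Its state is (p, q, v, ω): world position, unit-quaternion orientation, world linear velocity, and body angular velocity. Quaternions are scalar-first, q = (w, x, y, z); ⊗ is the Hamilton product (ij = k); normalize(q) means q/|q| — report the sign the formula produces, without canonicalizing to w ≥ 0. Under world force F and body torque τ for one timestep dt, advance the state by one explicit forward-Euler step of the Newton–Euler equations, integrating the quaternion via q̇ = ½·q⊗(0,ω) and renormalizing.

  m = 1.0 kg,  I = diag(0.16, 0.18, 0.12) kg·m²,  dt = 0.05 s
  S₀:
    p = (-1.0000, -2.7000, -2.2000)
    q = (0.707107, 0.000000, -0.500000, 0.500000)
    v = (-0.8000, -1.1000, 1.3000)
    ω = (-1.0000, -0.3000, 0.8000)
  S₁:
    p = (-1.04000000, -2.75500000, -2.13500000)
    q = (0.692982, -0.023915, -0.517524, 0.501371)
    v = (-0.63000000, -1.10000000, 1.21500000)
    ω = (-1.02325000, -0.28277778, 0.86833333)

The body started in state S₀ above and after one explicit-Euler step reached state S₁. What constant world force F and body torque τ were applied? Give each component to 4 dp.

F = (3.4000, 0.0000, -1.7000)
τ = (-0.0600, 0.0300, 0.1700)

v₁ − v₀ = (0.17000000, 0.00000000, -0.08500000)
F = m·Δv/dt = (3.4000, 0.0000, -1.7000)
rate change Δω = (-0.02325000, 0.01722222, 0.06833333)
gyro term ω₀×Iω₀ = (0.0144, -0.0320, 0.0060)
applied torque τ = (-0.0600, 0.0300, 0.1700)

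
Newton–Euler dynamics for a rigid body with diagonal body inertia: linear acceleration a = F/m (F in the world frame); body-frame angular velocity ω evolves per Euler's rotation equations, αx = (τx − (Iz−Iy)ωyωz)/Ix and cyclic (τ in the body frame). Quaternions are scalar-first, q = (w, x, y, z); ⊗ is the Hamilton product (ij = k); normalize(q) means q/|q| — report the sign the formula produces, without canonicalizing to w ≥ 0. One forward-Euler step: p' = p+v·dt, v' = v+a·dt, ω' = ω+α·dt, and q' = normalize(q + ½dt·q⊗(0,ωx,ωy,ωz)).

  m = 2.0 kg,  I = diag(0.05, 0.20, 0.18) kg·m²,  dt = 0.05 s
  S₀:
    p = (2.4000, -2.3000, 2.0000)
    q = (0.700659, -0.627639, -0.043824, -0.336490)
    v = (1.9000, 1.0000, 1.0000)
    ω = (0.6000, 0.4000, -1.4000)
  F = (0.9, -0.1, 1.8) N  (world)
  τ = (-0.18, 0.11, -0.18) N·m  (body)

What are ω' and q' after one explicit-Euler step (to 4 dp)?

ω' = (0.4088, 0.4002, -1.4600)
q' = (0.6982, -0.6118, -0.0638, -0.3663)

(τ − ω×Iω)/I = (-3.8240, 0.0040, -1.2000)
new body rate ω' = (0.4088, 0.4002, -1.4600)
2q̇ = q⊗(0,ω) = (-0.0769730, 0.6163450, -0.8003250, -1.2056838)
q + ½dt·q⊗(0,ω), renormalized = (0.6982, -0.6118, -0.0638, -0.3663)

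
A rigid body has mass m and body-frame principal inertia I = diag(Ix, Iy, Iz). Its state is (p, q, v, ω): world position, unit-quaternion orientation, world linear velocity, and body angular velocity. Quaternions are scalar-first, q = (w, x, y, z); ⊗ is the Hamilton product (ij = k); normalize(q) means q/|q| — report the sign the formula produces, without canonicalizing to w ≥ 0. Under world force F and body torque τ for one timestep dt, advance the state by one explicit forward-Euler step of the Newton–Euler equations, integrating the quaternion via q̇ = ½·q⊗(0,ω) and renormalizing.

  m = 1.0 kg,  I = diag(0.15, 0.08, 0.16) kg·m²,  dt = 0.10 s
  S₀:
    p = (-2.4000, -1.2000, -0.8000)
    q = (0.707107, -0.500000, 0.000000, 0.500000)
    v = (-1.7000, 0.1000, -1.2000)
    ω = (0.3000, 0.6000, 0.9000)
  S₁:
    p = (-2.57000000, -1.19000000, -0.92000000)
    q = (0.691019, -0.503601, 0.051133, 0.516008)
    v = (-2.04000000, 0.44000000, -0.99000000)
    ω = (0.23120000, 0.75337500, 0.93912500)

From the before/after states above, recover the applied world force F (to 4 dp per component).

F = (-3.4000, 3.4000, 2.1000)

velocity change Δv = (-0.34000000, 0.34000000, 0.21000000)
applied force F = (-3.4000, 3.4000, 2.1000)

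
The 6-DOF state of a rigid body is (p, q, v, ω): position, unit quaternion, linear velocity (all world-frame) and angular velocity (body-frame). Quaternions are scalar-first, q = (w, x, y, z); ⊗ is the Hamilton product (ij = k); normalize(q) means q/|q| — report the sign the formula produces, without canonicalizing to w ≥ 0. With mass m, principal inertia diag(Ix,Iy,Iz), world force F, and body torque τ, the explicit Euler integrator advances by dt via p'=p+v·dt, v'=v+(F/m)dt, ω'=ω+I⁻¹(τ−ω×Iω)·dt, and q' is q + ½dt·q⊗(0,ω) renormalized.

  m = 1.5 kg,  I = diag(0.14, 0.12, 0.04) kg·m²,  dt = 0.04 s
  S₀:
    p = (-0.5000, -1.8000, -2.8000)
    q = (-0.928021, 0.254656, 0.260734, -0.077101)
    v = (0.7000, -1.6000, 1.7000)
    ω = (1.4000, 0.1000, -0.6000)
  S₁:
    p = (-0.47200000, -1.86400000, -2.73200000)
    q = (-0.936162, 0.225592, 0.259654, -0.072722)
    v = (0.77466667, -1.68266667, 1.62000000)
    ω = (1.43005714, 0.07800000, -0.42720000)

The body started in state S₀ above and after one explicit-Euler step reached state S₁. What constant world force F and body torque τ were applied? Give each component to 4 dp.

velocity change Δv = (0.07466667, -0.08266667, -0.08000000)
applied force F = (2.8000, -3.1000, -3.0000)
rate change Δω = (0.03005714, -0.02200000, 0.17280000)
precession coupling = (0.0048, -0.0840, -0.0028)
applied torque τ = (0.1100, -0.1500, 0.1700)

F = (2.8000, -3.1000, -3.0000)
τ = (0.1100, -0.1500, 0.1700)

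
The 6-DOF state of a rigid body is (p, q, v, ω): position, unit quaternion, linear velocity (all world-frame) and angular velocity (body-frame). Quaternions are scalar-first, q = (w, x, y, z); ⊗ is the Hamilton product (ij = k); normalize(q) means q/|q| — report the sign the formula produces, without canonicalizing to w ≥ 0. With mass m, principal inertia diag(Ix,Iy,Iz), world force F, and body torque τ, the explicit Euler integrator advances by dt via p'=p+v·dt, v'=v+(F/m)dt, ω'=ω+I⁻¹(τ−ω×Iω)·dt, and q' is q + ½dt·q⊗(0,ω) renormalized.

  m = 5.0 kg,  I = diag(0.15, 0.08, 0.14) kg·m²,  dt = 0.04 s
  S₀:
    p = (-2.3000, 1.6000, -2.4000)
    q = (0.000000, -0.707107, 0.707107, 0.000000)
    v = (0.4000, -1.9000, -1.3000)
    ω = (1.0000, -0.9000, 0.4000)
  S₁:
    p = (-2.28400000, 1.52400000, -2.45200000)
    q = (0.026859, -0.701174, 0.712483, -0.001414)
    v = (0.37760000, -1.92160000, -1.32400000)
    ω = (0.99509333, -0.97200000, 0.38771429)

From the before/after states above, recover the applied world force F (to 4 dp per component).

velocity change Δv = (-0.02240000, -0.02160000, -0.02400000)
F = m·Δv/dt = (-2.8000, -2.7000, -3.0000)

F = (-2.8000, -2.7000, -3.0000)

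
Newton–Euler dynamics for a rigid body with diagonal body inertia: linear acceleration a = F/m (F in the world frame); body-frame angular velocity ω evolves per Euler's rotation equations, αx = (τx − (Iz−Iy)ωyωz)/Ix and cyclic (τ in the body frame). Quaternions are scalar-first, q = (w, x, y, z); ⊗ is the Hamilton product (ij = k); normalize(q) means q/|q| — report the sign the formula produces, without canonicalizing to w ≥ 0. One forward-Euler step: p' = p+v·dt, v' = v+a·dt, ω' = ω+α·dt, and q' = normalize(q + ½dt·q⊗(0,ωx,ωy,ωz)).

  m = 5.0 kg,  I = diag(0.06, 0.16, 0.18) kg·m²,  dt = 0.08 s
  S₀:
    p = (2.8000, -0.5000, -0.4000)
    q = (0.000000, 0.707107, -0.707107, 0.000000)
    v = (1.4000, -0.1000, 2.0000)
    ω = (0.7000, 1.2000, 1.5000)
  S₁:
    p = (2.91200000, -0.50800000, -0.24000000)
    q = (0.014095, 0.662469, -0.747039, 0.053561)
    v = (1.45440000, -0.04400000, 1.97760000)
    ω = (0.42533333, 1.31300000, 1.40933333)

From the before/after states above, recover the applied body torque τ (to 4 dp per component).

τ = (-0.1700, 0.1000, -0.1200)

ω₁ − ω₀ = (-0.27466667, 0.11300000, -0.09066667)
gyro term ω₀×Iω₀ = (0.0360, -0.1260, 0.0840)
applied torque τ = (-0.1700, 0.1000, -0.1200)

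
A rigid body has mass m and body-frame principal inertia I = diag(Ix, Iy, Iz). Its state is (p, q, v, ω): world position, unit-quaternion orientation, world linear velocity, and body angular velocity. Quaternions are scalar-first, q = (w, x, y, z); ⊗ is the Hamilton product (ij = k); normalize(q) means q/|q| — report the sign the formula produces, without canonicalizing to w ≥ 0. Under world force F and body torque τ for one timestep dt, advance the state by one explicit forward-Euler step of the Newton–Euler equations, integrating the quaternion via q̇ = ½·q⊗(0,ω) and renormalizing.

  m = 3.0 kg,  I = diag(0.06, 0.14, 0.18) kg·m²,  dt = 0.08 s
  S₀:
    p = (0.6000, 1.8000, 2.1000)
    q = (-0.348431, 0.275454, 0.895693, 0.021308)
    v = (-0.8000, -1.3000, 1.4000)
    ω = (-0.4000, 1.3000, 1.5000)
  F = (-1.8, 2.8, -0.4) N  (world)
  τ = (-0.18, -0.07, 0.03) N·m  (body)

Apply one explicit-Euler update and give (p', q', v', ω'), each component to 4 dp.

p' = (0.5360, 1.6960, 2.2120)
q' = (-0.3906, 0.3326, 0.8579, 0.0290)
v' = (-0.8480, -1.2253, 1.3893)
ω' = (-0.7440, 1.2189, 1.5318)

α = I⁻¹(τ − ω×Iω) = (-4.3000, -1.0143, 0.3978)
ω' = ω + α·dt = (-0.7440, 1.2189, 1.5318)
q⊗(0,ω) = (-1.0861813, 1.4552115, -0.8746645, 0.1937209)
updated quaternion q' = (-0.3906, 0.3326, 0.8579, 0.0290)
p' = p + v·dt = (0.5360, 1.6960, 2.2120)
v' = v + a·dt = (-0.8480, -1.2253, 1.3893)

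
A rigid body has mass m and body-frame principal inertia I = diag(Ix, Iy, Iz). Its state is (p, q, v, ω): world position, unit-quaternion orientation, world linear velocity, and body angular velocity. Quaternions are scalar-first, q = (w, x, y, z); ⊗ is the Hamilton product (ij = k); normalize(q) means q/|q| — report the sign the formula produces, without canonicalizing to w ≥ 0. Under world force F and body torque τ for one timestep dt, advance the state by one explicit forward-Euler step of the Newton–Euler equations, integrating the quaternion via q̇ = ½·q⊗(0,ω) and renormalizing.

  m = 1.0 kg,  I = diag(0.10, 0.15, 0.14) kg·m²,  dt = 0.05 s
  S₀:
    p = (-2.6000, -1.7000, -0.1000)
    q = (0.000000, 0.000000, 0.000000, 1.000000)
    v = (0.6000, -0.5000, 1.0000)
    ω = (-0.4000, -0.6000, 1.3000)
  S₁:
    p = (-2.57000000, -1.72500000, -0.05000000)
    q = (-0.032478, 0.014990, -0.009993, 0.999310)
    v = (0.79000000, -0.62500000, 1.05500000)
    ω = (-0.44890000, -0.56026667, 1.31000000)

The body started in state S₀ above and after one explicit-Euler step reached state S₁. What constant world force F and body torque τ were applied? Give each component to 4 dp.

F = (3.8000, -2.5000, 1.1000)
τ = (-0.0900, 0.1400, 0.0400)

velocity change Δv = (0.19000000, -0.12500000, 0.05500000)
applied force F = (3.8000, -2.5000, 1.1000)
Δω = ω₁−ω₀ = (-0.04890000, 0.03973333, 0.01000000)
applied torque τ = (-0.0900, 0.1400, 0.0400)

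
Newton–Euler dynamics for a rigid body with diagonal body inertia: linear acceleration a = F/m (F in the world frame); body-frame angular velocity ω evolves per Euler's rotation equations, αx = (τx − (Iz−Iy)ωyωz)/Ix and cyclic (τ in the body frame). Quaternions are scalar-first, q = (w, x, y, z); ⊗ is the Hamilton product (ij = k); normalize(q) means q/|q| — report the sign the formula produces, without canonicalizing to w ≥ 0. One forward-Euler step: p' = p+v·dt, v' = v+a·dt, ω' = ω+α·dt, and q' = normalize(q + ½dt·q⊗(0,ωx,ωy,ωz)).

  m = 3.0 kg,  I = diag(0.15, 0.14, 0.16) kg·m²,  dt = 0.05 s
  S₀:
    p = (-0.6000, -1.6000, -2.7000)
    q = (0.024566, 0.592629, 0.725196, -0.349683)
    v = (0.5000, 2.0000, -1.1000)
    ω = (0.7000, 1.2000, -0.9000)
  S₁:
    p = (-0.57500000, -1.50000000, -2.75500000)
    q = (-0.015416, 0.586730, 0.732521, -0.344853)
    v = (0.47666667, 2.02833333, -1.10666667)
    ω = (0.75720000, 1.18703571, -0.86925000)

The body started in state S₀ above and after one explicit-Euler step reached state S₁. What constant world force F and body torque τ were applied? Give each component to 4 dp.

Δω = ω₁−ω₀ = (0.05720000, -0.01296429, 0.03075000)
precession coupling = (-0.0216, 0.0063, -0.0084)
I·α + gyro = (0.1500, -0.0300, 0.0900)
velocity change Δv = (-0.02333333, 0.02833333, -0.00666667)
F = m·Δv/dt = (-1.4000, 1.7000, -0.4000)

F = (-1.4000, 1.7000, -0.4000)
τ = (0.1500, -0.0300, 0.0900)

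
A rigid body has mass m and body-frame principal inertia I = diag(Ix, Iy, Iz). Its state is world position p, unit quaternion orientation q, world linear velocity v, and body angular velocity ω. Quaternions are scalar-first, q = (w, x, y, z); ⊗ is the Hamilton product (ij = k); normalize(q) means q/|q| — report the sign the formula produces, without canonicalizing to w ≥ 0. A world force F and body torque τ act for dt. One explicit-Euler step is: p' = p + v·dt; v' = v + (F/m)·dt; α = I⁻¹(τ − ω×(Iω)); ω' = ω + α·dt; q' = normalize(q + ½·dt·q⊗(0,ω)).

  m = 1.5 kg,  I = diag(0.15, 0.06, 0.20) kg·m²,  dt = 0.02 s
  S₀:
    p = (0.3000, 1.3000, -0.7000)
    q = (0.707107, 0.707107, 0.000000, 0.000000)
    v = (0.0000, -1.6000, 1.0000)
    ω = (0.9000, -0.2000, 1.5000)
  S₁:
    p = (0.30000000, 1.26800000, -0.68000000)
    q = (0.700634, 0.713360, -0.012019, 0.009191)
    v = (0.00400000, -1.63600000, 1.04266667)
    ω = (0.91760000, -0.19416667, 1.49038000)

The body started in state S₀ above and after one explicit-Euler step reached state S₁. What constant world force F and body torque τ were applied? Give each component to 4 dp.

F = (0.3000, -2.7000, 3.2000)
τ = (0.0900, -0.0500, -0.0800)

Δω = ω₁−ω₀ = (0.01760000, 0.00583333, -0.00962000)
precession coupling = (-0.0420, -0.0675, 0.0162)
I·α + gyro = (0.0900, -0.0500, -0.0800)
v₁ − v₀ = (0.00400000, -0.03600000, 0.04266667)
F = m·Δv/dt = (0.3000, -2.7000, 3.2000)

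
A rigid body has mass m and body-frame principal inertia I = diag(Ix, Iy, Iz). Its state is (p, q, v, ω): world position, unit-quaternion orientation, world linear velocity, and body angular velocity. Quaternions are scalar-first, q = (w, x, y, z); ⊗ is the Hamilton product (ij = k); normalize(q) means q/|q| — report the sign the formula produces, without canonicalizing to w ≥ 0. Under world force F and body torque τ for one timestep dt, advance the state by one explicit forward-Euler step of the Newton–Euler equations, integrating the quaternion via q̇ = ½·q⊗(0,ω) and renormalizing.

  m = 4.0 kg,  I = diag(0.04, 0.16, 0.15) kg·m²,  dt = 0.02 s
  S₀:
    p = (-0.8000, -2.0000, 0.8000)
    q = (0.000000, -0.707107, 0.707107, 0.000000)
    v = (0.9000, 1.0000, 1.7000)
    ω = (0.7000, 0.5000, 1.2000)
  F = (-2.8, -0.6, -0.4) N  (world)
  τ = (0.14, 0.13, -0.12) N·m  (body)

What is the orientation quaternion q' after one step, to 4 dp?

q' = (0.0014, -0.6985, 0.7155, -0.0085)

q⊗(0,ω) = (0.1414214, 0.8485284, 0.8485284, -0.8485284)
q + ½dt·q⊗(0,ω), renormalized = (0.0014, -0.6985, 0.7155, -0.0085)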